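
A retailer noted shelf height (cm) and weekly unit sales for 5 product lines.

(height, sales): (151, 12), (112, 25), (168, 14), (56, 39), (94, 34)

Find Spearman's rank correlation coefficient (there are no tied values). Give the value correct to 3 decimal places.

-0.900

Rank height: 4, 3, 5, 1, 2
Rank sales: 1, 3, 2, 5, 4
d = rank(height) − rank(sales): 3, 0, 3, -4, -2; Σd² = 38
ρ = 1 − 6Σd² / [n(n²−1)] = 1 − 6×38 / (5×24) = 1 − 228/120 ≈ -0.900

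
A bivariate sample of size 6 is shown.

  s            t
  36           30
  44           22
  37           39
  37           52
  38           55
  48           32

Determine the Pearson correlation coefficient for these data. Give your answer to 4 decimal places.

-0.5046

n = 6, Σs = 240, Σt = 230, Σs² = 9718, Σt² = 9658, Σst = 9041
nΣst − ΣsΣt = 54246 − 55200 = -954
nΣs² − (Σs)² = 58308 − 57600 = 708; nΣt² − (Σt)² = 57948 − 52900 = 5048
r = -954 / √(708 × 5048) = -954 / 1890.4983 ≈ -0.5046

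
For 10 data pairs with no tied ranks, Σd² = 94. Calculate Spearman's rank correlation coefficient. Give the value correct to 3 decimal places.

ρ = 1 − 6Σd² / [n(n²−1)] = 1 − 6×94 / (10×99)
  = 1 − 564/990 = 1 − 0.5697 ≈ 0.430

0.430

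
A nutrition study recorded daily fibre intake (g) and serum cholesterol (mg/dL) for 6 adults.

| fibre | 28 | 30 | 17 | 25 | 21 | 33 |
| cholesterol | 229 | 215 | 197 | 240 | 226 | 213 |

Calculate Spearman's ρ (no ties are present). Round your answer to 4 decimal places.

Rank fibre: 4, 5, 1, 3, 2, 6
Rank cholesterol: 5, 3, 1, 6, 4, 2
d = rank(fibre) − rank(cholesterol): -1, 2, 0, -3, -2, 4; Σd² = 34
ρ = 1 − 6Σd² / [n(n²−1)] = 1 − 6×34 / (6×35) = 1 − 204/210 ≈ 0.0286

0.0286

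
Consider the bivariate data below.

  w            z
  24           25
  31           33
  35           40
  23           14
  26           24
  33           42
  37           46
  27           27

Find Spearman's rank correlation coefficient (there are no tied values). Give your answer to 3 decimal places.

0.952

Rank w: 2, 5, 7, 1, 3, 6, 8, 4
Rank z: 3, 5, 6, 1, 2, 7, 8, 4
d = rank(w) − rank(z): -1, 0, 1, 0, 1, -1, 0, 0; Σd² = 4
ρ = 1 − 6Σd² / [n(n²−1)] = 1 − 6×4 / (8×63) = 1 − 24/504 ≈ 0.952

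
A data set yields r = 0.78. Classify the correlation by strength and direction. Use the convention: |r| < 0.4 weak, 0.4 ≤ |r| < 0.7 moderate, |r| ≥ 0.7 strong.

strong positive

r = 0.78 > 0 so the relationship is positive.
|r| = 0.78, which falls in the strong range.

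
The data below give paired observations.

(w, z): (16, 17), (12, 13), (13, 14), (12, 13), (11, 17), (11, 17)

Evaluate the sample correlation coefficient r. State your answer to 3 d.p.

0.131

n = 6, Σw = 75, Σz = 91, Σw² = 955, Σz² = 1401, Σwz = 1140
nΣwz − ΣwΣz = 6840 − 6825 = 15
nΣw² − (Σw)² = 5730 − 5625 = 105; nΣz² − (Σz)² = 8406 − 8281 = 125
r = 15 / √(105 × 125) = 15 / 114.5644 ≈ 0.131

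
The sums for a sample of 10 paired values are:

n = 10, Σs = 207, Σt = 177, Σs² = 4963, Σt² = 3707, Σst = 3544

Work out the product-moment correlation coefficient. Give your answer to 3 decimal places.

r = (nΣst − ΣsΣt) / √[(nΣs² − (Σs)²)(nΣt² − (Σt)²)]
Numerator: 10×3544 − 207×177 = -1199
Denominator: √[(49630 − 42849)(37070 − 31329)] = √[6781 × 5741] = 6239.3686
r = -1199 / 6239.3686 ≈ -0.192

-0.192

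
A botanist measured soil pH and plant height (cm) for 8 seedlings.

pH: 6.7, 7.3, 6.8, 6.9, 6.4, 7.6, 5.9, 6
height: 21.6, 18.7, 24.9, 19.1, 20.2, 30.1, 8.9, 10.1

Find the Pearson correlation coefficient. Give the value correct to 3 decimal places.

0.837

n = 8, Σx = 53.6, Σy = 153.6, Σx² = 361.56, Σy² = 3296.34, Σxy = 1053.49
nΣxy − ΣxΣy = 8427.92 − 8232.96 = 194.96
nΣx² − (Σx)² = 2892.48 − 2872.96 = 19.52; nΣy² − (Σy)² = 26370.72 − 23592.96 = 2777.76
r = 194.96 / √(19.52 × 2777.76) = 194.96 / 232.8559 ≈ 0.837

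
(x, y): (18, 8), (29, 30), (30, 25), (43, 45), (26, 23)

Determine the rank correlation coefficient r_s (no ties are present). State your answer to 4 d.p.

0.9000

Rank x: 1, 3, 4, 5, 2
Rank y: 1, 4, 3, 5, 2
d = rank(x) − rank(y): 0, -1, 1, 0, 0; Σd² = 2
ρ = 1 − 6Σd² / [n(n²−1)] = 1 − 6×2 / (5×24) = 1 − 12/120 ≈ 0.9000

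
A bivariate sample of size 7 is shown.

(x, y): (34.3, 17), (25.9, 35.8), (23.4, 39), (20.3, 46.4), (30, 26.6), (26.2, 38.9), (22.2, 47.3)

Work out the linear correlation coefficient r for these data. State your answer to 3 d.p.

-0.976

n = 7, Σx = 182.3, Σy = 251, Σx² = 4886.23, Σy² = 9702.66, Σxy = 6232.08
nΣxy − ΣxΣy = 43624.56 − 45757.3 = -2132.74
nΣx² − (Σx)² = 34203.61 − 33233.29 = 970.32; nΣy² − (Σy)² = 67918.62 − 63001 = 4917.62
r = -2132.74 / √(970.32 × 4917.62) = -2132.74 / 2184.4141 ≈ -0.976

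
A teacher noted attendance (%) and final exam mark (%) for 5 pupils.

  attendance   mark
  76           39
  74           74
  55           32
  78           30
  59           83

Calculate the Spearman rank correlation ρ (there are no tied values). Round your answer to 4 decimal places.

-0.4000

Rank attendance: 4, 3, 1, 5, 2
Rank mark: 3, 4, 2, 1, 5
d = rank(attendance) − rank(mark): 1, -1, -1, 4, -3; Σd² = 28
ρ = 1 − 6Σd² / [n(n²−1)] = 1 − 6×28 / (5×24) = 1 − 168/120 ≈ -0.4000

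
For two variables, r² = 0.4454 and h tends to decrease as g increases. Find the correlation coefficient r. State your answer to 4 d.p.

-0.6674

|r| = √0.4454 = 0.6674
The association is negative, so r = −0.6674.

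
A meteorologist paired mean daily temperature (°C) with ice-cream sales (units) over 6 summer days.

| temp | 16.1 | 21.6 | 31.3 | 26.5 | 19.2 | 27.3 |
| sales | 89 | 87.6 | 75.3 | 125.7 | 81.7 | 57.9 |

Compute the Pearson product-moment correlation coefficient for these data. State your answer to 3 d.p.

-0.123

n = 6, Σx = 142, Σy = 517.2, Σx² = 3521.64, Σy² = 47092.64, Σxy = 12162.31
nΣxy − ΣxΣy = 72973.86 − 73442.4 = -468.54
nΣx² − (Σx)² = 21129.84 − 20164 = 965.84; nΣy² − (Σy)² = 282555.84 − 267495.84 = 15060
r = -468.54 / √(965.84 × 15060) = -468.54 / 3813.8629 ≈ -0.123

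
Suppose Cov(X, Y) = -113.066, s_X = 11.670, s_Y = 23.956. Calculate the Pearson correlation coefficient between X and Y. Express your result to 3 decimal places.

-0.404

r = Cov(X,Y) / (s_X · s_Y) = -113.066 / (11.670 × 23.956)
  = -113.066 / 279.5665 ≈ -0.404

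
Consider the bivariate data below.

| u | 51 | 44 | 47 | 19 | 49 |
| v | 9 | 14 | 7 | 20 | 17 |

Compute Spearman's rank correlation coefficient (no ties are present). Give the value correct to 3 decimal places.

-0.500

Rank u: 5, 2, 3, 1, 4
Rank v: 2, 3, 1, 5, 4
d = rank(u) − rank(v): 3, -1, 2, -4, 0; Σd² = 30
ρ = 1 − 6Σd² / [n(n²−1)] = 1 − 6×30 / (5×24) = 1 − 180/120 ≈ -0.500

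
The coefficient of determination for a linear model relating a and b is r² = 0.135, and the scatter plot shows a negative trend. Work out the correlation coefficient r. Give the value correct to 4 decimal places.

|r| = √0.135 = 0.3674
The association is negative, so r = −0.3674.

-0.3674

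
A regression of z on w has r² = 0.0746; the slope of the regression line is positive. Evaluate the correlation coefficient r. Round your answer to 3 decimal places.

|r| = √0.0746 = 0.273
The association is positive, so r = 0.273.

0.273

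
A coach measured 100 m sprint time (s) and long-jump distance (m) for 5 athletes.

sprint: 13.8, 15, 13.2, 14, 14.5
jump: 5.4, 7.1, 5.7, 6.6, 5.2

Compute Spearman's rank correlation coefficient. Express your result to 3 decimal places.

0.300

Rank sprint: 2, 5, 1, 3, 4
Rank jump: 2, 5, 3, 4, 1
d = rank(sprint) − rank(jump): 0, 0, -2, -1, 3; Σd² = 14
ρ = 1 − 6Σd² / [n(n²−1)] = 1 − 6×14 / (5×24) = 1 − 84/120 ≈ 0.300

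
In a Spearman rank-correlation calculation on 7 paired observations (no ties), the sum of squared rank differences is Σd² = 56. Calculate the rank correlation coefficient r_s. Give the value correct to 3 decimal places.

ρ = 1 − 6Σd² / [n(n²−1)] = 1 − 6×56 / (7×48)
  = 1 − 336/336 = 1 − 1.0000 ≈ 0.000

0.000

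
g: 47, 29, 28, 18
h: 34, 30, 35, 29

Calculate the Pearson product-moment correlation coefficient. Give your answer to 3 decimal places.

n = 4, Σg = 122, Σh = 128, Σg² = 4158, Σh² = 4122, Σgh = 3970
nΣgh − ΣgΣh = 15880 − 15616 = 264
nΣg² − (Σg)² = 16632 − 14884 = 1748; nΣh² − (Σh)² = 16488 − 16384 = 104
r = 264 / √(1748 × 104) = 264 / 426.3707 ≈ 0.619

0.619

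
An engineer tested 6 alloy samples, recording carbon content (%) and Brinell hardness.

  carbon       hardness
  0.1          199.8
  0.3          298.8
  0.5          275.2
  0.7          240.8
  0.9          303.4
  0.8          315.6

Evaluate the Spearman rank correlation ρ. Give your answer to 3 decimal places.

0.714

Rank carbon: 1, 2, 3, 4, 6, 5
Rank hardness: 1, 4, 3, 2, 5, 6
d = rank(carbon) − rank(hardness): 0, -2, 0, 2, 1, -1; Σd² = 10
ρ = 1 − 6Σd² / [n(n²−1)] = 1 − 6×10 / (6×35) = 1 − 60/210 ≈ 0.714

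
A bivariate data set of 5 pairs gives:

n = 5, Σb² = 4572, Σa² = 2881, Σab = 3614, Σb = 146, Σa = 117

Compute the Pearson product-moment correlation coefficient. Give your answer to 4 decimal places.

0.9397

r = (nΣab − ΣaΣb) / √[(nΣa² − (Σa)²)(nΣb² − (Σb)²)]
Numerator: 5×3614 − 117×146 = 988
Denominator: √[(14405 − 13689)(22860 − 21316)] = √[716 × 1544] = 1051.4295
r = 988 / 1051.4295 ≈ 0.9397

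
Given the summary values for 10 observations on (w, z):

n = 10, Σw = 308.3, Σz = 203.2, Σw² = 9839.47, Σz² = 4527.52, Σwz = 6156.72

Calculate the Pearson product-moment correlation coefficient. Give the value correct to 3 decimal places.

-0.296

r = (nΣwz − ΣwΣz) / √[(nΣw² − (Σw)²)(nΣz² − (Σz)²)]
Numerator: 10×6156.72 − 308.3×203.2 = -1079.36
Denominator: √[(98394.7 − 95048.89)(45275.2 − 41290.24)] = √[3345.81 × 3984.96] = 3651.4270
r = -1079.36 / 3651.4270 ≈ -0.296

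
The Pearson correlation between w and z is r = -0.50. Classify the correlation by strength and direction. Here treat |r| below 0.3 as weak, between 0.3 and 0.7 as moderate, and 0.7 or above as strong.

moderate negative

r = -0.50 < 0 so the relationship is negative.
|r| = 0.50, which falls in the moderate range.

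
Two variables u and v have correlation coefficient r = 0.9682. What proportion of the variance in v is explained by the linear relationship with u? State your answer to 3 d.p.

0.937

r² = (0.9682)² = 0.937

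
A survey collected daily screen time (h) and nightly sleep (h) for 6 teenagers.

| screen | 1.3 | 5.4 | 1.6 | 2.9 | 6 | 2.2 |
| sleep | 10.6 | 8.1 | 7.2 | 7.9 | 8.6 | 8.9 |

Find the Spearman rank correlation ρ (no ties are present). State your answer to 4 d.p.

Rank screen: 1, 5, 2, 4, 6, 3
Rank sleep: 6, 3, 1, 2, 4, 5
d = rank(screen) − rank(sleep): -5, 2, 1, 2, 2, -2; Σd² = 42
ρ = 1 − 6Σd² / [n(n²−1)] = 1 − 6×42 / (6×35) = 1 − 252/210 ≈ -0.2000

-0.2000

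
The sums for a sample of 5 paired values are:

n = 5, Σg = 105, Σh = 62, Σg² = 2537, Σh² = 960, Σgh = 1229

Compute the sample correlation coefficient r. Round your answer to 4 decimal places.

r = (nΣgh − ΣgΣh) / √[(nΣg² − (Σg)²)(nΣh² − (Σh)²)]
Numerator: 5×1229 − 105×62 = -365
Denominator: √[(12685 − 11025)(4800 − 3844)] = √[1660 × 956] = 1259.7460
r = -365 / 1259.7460 ≈ -0.2897

-0.2897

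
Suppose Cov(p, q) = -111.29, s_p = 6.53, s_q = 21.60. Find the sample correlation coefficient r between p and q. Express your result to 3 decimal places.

-0.789

r = Cov(p,q) / (s_p · s_q) = -111.29 / (6.53 × 21.60)
  = -111.29 / 141.0480 ≈ -0.789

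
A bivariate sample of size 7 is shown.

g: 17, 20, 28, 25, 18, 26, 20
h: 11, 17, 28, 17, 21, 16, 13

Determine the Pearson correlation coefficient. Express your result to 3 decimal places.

0.585

n = 7, Σg = 154, Σh = 123, Σg² = 3498, Σh² = 2349, Σgh = 2790
nΣgh − ΣgΣh = 19530 − 18942 = 588
nΣg² − (Σg)² = 24486 − 23716 = 770; nΣh² − (Σh)² = 16443 − 15129 = 1314
r = 588 / √(770 × 1314) = 588 / 1005.8728 ≈ 0.585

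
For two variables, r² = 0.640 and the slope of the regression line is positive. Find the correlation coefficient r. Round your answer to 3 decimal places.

0.800

|r| = √0.640 = 0.800
The association is positive, so r = 0.800.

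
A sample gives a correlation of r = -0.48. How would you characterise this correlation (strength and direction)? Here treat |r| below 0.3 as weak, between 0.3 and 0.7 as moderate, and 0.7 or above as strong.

moderate negative

r = -0.48 < 0 so the relationship is negative.
|r| = 0.48, which falls in the moderate range.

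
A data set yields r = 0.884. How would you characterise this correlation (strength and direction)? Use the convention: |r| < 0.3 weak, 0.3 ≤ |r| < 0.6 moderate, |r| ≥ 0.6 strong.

strong positive

r = 0.884 > 0 so the relationship is positive.
|r| = 0.884, which falls in the strong range.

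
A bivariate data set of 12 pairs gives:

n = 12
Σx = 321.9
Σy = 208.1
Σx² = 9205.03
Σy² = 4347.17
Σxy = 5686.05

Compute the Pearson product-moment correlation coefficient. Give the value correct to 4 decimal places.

r = (nΣxy − ΣxΣy) / √[(nΣx² − (Σx)²)(nΣy² − (Σy)²)]
Numerator: 12×5686.05 − 321.9×208.1 = 1245.21
Denominator: √[(110460.36 − 103619.61)(52166.04 − 43305.61)] = √[6840.75 × 8860.43] = 7785.3700
r = 1245.21 / 7785.3700 ≈ 0.1599

0.1599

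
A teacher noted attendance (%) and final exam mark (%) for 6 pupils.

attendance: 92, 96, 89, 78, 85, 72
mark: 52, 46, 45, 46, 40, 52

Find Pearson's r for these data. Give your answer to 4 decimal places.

-0.2026

n = 6, Σx = 512, Σy = 281, Σx² = 44094, Σy² = 13265, Σxy = 23937
nΣxy − ΣxΣy = 143622 − 143872 = -250
nΣx² − (Σx)² = 264564 − 262144 = 2420; nΣy² − (Σy)² = 79590 − 78961 = 629
r = -250 / √(2420 × 629) = -250 / 1233.7666 ≈ -0.2026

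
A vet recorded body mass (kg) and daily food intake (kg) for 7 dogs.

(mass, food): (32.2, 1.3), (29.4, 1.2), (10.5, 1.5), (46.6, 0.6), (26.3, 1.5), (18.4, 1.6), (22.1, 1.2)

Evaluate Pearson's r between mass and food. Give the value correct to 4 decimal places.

-0.8510

n = 7, Σx = 185.5, Σy = 8.9, Σx² = 5701.67, Σy² = 11.99, Σxy = 216.26
nΣxy − ΣxΣy = 1513.82 − 1650.95 = -137.13
nΣx² − (Σx)² = 39911.69 − 34410.25 = 5501.44; nΣy² − (Σy)² = 83.93 − 79.21 = 4.72
r = -137.13 / √(5501.44 × 4.72) = -137.13 / 161.1422 ≈ -0.8510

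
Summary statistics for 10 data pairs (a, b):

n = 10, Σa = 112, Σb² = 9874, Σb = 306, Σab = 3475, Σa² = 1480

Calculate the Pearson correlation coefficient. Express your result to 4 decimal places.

r = (nΣab − ΣaΣb) / √[(nΣa² − (Σa)²)(nΣb² − (Σb)²)]
Numerator: 10×3475 − 112×306 = 478
Denominator: √[(14800 − 12544)(98740 − 93636)] = √[2256 × 5104] = 3393.3205
r = 478 / 3393.3205 ≈ 0.1409

0.1409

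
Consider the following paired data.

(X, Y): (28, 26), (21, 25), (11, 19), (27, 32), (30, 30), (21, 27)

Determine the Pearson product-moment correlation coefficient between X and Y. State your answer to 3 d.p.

n = 6, ΣX = 138, ΣY = 159, ΣX² = 3416, ΣY² = 4315, ΣXY = 3793
nΣXY − ΣXΣY = 22758 − 21942 = 816
nΣX² − (ΣX)² = 20496 − 19044 = 1452; nΣY² − (ΣY)² = 25890 − 25281 = 609
r = 816 / √(1452 × 609) = 816 / 940.3553 ≈ 0.868

0.868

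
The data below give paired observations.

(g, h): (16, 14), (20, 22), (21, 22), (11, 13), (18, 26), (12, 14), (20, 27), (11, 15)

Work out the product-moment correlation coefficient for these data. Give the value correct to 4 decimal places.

n = 8, Σg = 129, Σh = 153, Σg² = 2207, Σh² = 3159, Σgh = 2610
nΣgh − ΣgΣh = 20880 − 19737 = 1143
nΣg² − (Σg)² = 17656 − 16641 = 1015; nΣh² − (Σh)² = 25272 − 23409 = 1863
r = 1143 / √(1015 × 1863) = 1143 / 1375.1164 ≈ 0.8312

0.8312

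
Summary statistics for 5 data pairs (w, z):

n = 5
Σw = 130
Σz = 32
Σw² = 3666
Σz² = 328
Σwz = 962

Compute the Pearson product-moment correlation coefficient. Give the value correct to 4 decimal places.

r = (nΣwz − ΣwΣz) / √[(nΣw² − (Σw)²)(nΣz² − (Σz)²)]
Numerator: 5×962 − 130×32 = 650
Denominator: √[(18330 − 16900)(1640 − 1024)] = √[1430 × 616] = 938.5521
r = 650 / 938.5521 ≈ 0.6926

0.6926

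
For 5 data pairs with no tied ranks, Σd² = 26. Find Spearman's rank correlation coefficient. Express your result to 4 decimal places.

-0.3000

ρ = 1 − 6Σd² / [n(n²−1)] = 1 − 6×26 / (5×24)
  = 1 − 156/120 = 1 − 1.30000 ≈ -0.3000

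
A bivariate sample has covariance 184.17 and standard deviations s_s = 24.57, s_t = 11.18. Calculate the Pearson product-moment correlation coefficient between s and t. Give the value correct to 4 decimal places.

r = Cov(s,t) / (s_s · s_t) = 184.17 / (24.57 × 11.18)
  = 184.17 / 274.6926 ≈ 0.6705

0.6705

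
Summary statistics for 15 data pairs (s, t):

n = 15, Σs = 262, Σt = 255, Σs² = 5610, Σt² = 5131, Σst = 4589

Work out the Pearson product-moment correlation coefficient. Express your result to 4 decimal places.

0.1488

r = (nΣst − ΣsΣt) / √[(nΣs² − (Σs)²)(nΣt² − (Σt)²)]
Numerator: 15×4589 − 262×255 = 2025
Denominator: √[(84150 − 68644)(76965 − 65025)] = √[15506 × 11940] = 13606.6763
r = 2025 / 13606.6763 ≈ 0.1488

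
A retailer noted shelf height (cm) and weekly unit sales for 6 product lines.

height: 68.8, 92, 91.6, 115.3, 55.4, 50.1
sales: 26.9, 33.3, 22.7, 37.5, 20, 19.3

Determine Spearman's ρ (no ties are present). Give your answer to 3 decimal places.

Rank height: 3, 5, 4, 6, 2, 1
Rank sales: 4, 5, 3, 6, 2, 1
d = rank(height) − rank(sales): -1, 0, 1, 0, 0, 0; Σd² = 2
ρ = 1 − 6Σd² / [n(n²−1)] = 1 − 6×2 / (6×35) = 1 − 12/210 ≈ 0.943

0.943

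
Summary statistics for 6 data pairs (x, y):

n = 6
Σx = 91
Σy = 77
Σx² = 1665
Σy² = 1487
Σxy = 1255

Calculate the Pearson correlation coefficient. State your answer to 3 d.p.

r = (nΣxy − ΣxΣy) / √[(nΣx² − (Σx)²)(nΣy² − (Σy)²)]
Numerator: 6×1255 − 91×77 = 523
Denominator: √[(9990 − 8281)(8922 − 5929)] = √[1709 × 2993] = 2261.6448
r = 523 / 2261.6448 ≈ 0.231

0.231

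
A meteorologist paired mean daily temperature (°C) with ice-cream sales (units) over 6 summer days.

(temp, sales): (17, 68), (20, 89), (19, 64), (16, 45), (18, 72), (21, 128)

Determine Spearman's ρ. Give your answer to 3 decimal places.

0.829

Rank temp: 2, 5, 4, 1, 3, 6
Rank sales: 3, 5, 2, 1, 4, 6
d = rank(temp) − rank(sales): -1, 0, 2, 0, -1, 0; Σd² = 6
ρ = 1 − 6Σd² / [n(n²−1)] = 1 − 6×6 / (6×35) = 1 − 36/210 ≈ 0.829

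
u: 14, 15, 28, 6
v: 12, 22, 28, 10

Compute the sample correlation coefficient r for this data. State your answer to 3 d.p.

0.897

n = 4, Σu = 63, Σv = 72, Σu² = 1241, Σv² = 1512, Σuv = 1342
nΣuv − ΣuΣv = 5368 − 4536 = 832
nΣu² − (Σu)² = 4964 − 3969 = 995; nΣv² − (Σv)² = 6048 − 5184 = 864
r = 832 / √(995 × 864) = 832 / 927.1893 ≈ 0.897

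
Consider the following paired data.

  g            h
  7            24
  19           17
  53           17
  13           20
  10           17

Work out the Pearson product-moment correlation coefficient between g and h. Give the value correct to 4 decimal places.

n = 5, Σg = 102, Σh = 95, Σg² = 3488, Σh² = 1843, Σgh = 1822
nΣgh − ΣgΣh = 9110 − 9690 = -580
nΣg² − (Σg)² = 17440 − 10404 = 7036; nΣh² − (Σh)² = 9215 − 9025 = 190
r = -580 / √(7036 × 190) = -580 / 1156.2180 ≈ -0.5016

-0.5016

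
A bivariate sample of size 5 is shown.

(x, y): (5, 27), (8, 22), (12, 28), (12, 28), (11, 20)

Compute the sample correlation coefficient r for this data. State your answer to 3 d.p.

0.066

n = 5, Σx = 48, Σy = 125, Σx² = 498, Σy² = 3181, Σxy = 1203
nΣxy − ΣxΣy = 6015 − 6000 = 15
nΣx² − (Σx)² = 2490 − 2304 = 186; nΣy² − (Σy)² = 15905 − 15625 = 280
r = 15 / √(186 × 280) = 15 / 228.2104 ≈ 0.066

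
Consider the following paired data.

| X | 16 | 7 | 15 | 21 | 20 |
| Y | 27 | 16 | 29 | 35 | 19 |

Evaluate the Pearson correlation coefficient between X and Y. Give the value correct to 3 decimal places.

n = 5, ΣX = 79, ΣY = 126, ΣX² = 1371, ΣY² = 3412, ΣXY = 2094
nΣXY − ΣXΣY = 10470 − 9954 = 516
nΣX² − (ΣX)² = 6855 − 6241 = 614; nΣY² − (ΣY)² = 17060 − 15876 = 1184
r = 516 / √(614 × 1184) = 516 / 852.6289 ≈ 0.605

0.605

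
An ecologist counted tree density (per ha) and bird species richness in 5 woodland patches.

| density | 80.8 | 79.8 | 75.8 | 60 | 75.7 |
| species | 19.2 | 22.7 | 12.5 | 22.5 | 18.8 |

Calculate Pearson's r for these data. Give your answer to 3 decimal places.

-0.278

n = 5, Σx = 372.1, Σy = 95.7, Σx² = 27972.81, Σy² = 1899.87, Σxy = 7083.48
nΣxy − ΣxΣy = 35417.4 − 35609.97 = -192.57
nΣx² − (Σx)² = 139864.05 − 138458.41 = 1405.64; nΣy² − (Σy)² = 9499.35 − 9158.49 = 340.86
r = -192.57 / √(1405.64 × 340.86) = -192.57 / 692.1896 ≈ -0.278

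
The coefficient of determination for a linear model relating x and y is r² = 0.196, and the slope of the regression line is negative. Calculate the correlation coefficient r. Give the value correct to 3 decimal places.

-0.443

|r| = √0.196 = 0.443
The association is negative, so r = −0.443.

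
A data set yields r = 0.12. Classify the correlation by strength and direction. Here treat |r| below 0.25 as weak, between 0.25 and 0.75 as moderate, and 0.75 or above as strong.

weak positive

r = 0.12 > 0 so the relationship is positive.
|r| = 0.12, which falls in the weak range.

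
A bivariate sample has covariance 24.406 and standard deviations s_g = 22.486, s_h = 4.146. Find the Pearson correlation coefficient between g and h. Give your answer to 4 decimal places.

r = Cov(g,h) / (s_g · s_h) = 24.406 / (22.486 × 4.146)
  = 24.406 / 93.2270 ≈ 0.2618

0.2618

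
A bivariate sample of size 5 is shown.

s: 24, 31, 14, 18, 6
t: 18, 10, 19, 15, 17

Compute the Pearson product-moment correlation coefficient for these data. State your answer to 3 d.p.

n = 5, Σs = 93, Σt = 79, Σs² = 2093, Σt² = 1299, Σst = 1380
nΣst − ΣsΣt = 6900 − 7347 = -447
nΣs² − (Σs)² = 10465 − 8649 = 1816; nΣt² − (Σt)² = 6495 − 6241 = 254
r = -447 / √(1816 × 254) = -447 / 679.1642 ≈ -0.658

-0.658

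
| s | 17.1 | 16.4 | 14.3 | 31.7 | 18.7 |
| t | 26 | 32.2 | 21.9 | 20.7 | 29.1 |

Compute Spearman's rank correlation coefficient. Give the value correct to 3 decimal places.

Rank s: 3, 2, 1, 5, 4
Rank t: 3, 5, 2, 1, 4
d = rank(s) − rank(t): 0, -3, -1, 4, 0; Σd² = 26
ρ = 1 − 6Σd² / [n(n²−1)] = 1 − 6×26 / (5×24) = 1 − 156/120 ≈ -0.300

-0.300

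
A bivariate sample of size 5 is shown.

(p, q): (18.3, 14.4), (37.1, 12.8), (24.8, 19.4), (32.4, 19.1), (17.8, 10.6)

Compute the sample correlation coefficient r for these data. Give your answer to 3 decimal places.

0.280

n = 5, Σp = 130.4, Σq = 76.3, Σp² = 3692.94, Σq² = 1224.73, Σpq = 2027.04
nΣpq − ΣpΣq = 10135.2 − 9949.52 = 185.68
nΣp² − (Σp)² = 18464.7 − 17004.16 = 1460.54; nΣq² − (Σq)² = 6123.65 − 5821.69 = 301.96
r = 185.68 / √(1460.54 × 301.96) = 185.68 / 664.0969 ≈ 0.280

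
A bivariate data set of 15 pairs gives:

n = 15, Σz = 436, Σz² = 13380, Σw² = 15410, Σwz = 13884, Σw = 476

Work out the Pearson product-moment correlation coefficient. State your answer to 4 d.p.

0.1040

r = (nΣwz − ΣwΣz) / √[(nΣw² − (Σw)²)(nΣz² − (Σz)²)]
Numerator: 15×13884 − 476×436 = 724
Denominator: √[(231150 − 226576)(200700 − 190096)] = √[4574 × 10604] = 6964.3877
r = 724 / 6964.3877 ≈ 0.1040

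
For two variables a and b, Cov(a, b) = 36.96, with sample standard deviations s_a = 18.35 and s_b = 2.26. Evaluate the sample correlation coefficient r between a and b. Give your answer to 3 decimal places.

r = Cov(a,b) / (s_a · s_b) = 36.96 / (18.35 × 2.26)
  = 36.96 / 41.4710 ≈ 0.891

0.891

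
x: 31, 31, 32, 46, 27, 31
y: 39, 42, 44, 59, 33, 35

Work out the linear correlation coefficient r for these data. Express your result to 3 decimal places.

0.955

n = 6, Σx = 198, Σy = 252, Σx² = 6752, Σy² = 11016, Σxy = 8609
nΣxy − ΣxΣy = 51654 − 49896 = 1758
nΣx² − (Σx)² = 40512 − 39204 = 1308; nΣy² − (Σy)² = 66096 − 63504 = 2592
r = 1758 / √(1308 × 2592) = 1758 / 1841.2865 ≈ 0.955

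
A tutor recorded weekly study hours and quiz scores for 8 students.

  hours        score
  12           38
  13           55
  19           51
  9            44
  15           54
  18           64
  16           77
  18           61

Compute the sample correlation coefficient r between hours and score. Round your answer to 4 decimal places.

0.5723

n = 8, Σx = 120, Σy = 444, Σx² = 1884, Σy² = 25668, Σxy = 6828
nΣxy − ΣxΣy = 54624 − 53280 = 1344
nΣx² − (Σx)² = 15072 − 14400 = 672; nΣy² − (Σy)² = 205344 − 197136 = 8208
r = 1344 / √(672 × 8208) = 1344 / 2348.5689 ≈ 0.5723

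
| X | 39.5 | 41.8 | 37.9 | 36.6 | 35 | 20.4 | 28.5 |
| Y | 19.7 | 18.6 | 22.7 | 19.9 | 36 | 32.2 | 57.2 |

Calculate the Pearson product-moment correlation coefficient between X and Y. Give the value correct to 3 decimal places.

n = 7, ΣX = 239.7, ΣY = 206.3, ΣX² = 8536.87, ΣY² = 7250.03, ΣXY = 6691.38
nΣXY − ΣXΣY = 46839.66 − 49450.11 = -2610.45
nΣX² − (ΣX)² = 59758.09 − 57456.09 = 2302; nΣY² − (ΣY)² = 50750.21 − 42559.69 = 8190.52
r = -2610.45 / √(2302 × 8190.52) = -2610.45 / 4342.1857 ≈ -0.601

-0.601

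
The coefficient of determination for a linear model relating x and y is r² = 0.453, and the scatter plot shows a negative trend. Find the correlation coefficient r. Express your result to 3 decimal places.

-0.673

|r| = √0.453 = 0.673
The association is negative, so r = −0.673.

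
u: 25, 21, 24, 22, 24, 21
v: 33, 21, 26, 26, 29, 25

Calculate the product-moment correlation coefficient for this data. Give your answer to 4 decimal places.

n = 6, Σu = 137, Σv = 160, Σu² = 3143, Σv² = 4348, Σuv = 3683
nΣuv − ΣuΣv = 22098 − 21920 = 178
nΣu² − (Σu)² = 18858 − 18769 = 89; nΣv² − (Σv)² = 26088 − 25600 = 488
r = 178 / √(89 × 488) = 178 / 208.4035 ≈ 0.8541

0.8541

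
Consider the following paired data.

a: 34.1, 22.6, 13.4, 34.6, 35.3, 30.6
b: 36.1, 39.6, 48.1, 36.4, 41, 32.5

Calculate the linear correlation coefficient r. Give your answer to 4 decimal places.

-0.7367

n = 6, Σa = 170.6, Σb = 233.7, Σa² = 5232.74, Σb² = 9247.19, Σab = 6471.75
nΣab − ΣaΣb = 38830.5 − 39869.22 = -1038.72
nΣa² − (Σa)² = 31396.44 − 29104.36 = 2292.08; nΣb² − (Σb)² = 55483.14 − 54615.69 = 867.45
r = -1038.72 / √(2292.08 × 867.45) = -1038.72 / 1410.0584 ≈ -0.7367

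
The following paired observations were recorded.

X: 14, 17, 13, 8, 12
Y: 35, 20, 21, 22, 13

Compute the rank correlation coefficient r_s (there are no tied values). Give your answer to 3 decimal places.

Rank X: 4, 5, 3, 1, 2
Rank Y: 5, 2, 3, 4, 1
d = rank(X) − rank(Y): -1, 3, 0, -3, 1; Σd² = 20
ρ = 1 − 6Σd² / [n(n²−1)] = 1 − 6×20 / (5×24) = 1 − 120/120 ≈ 0.000

0.000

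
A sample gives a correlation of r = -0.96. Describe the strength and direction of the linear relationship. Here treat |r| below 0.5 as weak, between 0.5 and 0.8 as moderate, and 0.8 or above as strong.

strong negative

r = -0.96 < 0 so the relationship is negative.
|r| = 0.96, which falls in the strong range.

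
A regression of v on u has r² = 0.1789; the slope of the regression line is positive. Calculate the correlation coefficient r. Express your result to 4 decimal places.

0.4230

|r| = √0.1789 = 0.4230
The association is positive, so r = 0.4230.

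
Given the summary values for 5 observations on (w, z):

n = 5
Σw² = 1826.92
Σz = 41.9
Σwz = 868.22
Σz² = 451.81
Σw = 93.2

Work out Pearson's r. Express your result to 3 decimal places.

r = (nΣwz − ΣwΣz) / √[(nΣw² − (Σw)²)(nΣz² − (Σz)²)]
Numerator: 5×868.22 − 93.2×41.9 = 436.02
Denominator: √[(9134.6 − 8686.24)(2259.05 − 1755.61)] = √[448.36 × 503.44] = 475.1025
r = 436.02 / 475.1025 ≈ 0.918

0.918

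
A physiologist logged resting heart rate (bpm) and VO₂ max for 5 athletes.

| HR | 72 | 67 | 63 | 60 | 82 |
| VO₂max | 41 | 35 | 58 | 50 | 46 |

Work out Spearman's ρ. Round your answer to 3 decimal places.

-0.500

Rank HR: 4, 3, 2, 1, 5
Rank VO₂max: 2, 1, 5, 4, 3
d = rank(HR) − rank(VO₂max): 2, 2, -3, -3, 2; Σd² = 30
ρ = 1 − 6Σd² / [n(n²−1)] = 1 − 6×30 / (5×24) = 1 − 180/120 ≈ -0.500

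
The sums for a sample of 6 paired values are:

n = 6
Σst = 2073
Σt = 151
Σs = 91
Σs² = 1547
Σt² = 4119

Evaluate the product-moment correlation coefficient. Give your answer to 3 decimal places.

r = (nΣst − ΣsΣt) / √[(nΣs² − (Σs)²)(nΣt² − (Σt)²)]
Numerator: 6×2073 − 91×151 = -1303
Denominator: √[(9282 − 8281)(24714 − 22801)] = √[1001 × 1913] = 1383.8038
r = -1303 / 1383.8038 ≈ -0.942

-0.942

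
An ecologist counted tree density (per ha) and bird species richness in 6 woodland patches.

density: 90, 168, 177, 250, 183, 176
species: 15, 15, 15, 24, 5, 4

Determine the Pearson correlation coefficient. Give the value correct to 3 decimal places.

0.301

n = 6, Σx = 1044, Σy = 78, Σx² = 194618, Σy² = 1292, Σxy = 14144
nΣxy − ΣxΣy = 84864 − 81432 = 3432
nΣx² − (Σx)² = 1167708 − 1089936 = 77772; nΣy² − (Σy)² = 7752 − 6084 = 1668
r = 3432 / √(77772 × 1668) = 3432 / 11389.6311 ≈ 0.301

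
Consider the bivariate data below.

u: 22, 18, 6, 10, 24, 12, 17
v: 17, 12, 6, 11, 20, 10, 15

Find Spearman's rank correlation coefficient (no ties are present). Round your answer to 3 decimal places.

Rank u: 6, 5, 1, 2, 7, 3, 4
Rank v: 6, 4, 1, 3, 7, 2, 5
d = rank(u) − rank(v): 0, 1, 0, -1, 0, 1, -1; Σd² = 4
ρ = 1 − 6Σd² / [n(n²−1)] = 1 − 6×4 / (7×48) = 1 − 24/336 ≈ 0.929

0.929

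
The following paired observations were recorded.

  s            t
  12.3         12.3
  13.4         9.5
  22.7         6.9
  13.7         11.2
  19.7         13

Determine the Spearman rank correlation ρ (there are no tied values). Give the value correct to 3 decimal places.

-0.300

Rank s: 1, 2, 5, 3, 4
Rank t: 4, 2, 1, 3, 5
d = rank(s) − rank(t): -3, 0, 4, 0, -1; Σd² = 26
ρ = 1 − 6Σd² / [n(n²−1)] = 1 − 6×26 / (5×24) = 1 − 156/120 ≈ -0.300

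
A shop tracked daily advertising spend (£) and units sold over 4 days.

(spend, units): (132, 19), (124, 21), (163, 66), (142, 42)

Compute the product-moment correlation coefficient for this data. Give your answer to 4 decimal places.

n = 4, Σx = 561, Σy = 148, Σx² = 79533, Σy² = 6922, Σxy = 21834
nΣxy − ΣxΣy = 87336 − 83028 = 4308
nΣx² − (Σx)² = 318132 − 314721 = 3411; nΣy² − (Σy)² = 27688 − 21904 = 5784
r = 4308 / √(3411 × 5784) = 4308 / 4441.7591 ≈ 0.9699

0.9699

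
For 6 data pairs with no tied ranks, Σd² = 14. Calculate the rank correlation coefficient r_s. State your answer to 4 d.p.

ρ = 1 − 6Σd² / [n(n²−1)] = 1 − 6×14 / (6×35)
  = 1 − 84/210 = 1 − 0.40000 ≈ 0.6000

0.6000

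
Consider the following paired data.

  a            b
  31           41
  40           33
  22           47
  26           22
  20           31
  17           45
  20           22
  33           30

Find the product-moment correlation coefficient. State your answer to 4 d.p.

n = 8, Σa = 209, Σb = 271, Σa² = 5899, Σb² = 9833, Σab = 7012
nΣab − ΣaΣb = 56096 − 56639 = -543
nΣa² − (Σa)² = 47192 − 43681 = 3511; nΣb² − (Σb)² = 78664 − 73441 = 5223
r = -543 / √(3511 × 5223) = -543 / 4282.2836 ≈ -0.1268

-0.1268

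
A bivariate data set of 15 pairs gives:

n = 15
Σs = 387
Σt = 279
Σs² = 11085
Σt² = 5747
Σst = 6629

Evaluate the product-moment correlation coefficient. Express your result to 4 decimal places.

-0.7267

r = (nΣst − ΣsΣt) / √[(nΣs² − (Σs)²)(nΣt² − (Σt)²)]
Numerator: 15×6629 − 387×279 = -8538
Denominator: √[(166275 − 149769)(86205 − 77841)] = √[16506 × 8364] = 11749.7312
r = -8538 / 11749.7312 ≈ -0.7267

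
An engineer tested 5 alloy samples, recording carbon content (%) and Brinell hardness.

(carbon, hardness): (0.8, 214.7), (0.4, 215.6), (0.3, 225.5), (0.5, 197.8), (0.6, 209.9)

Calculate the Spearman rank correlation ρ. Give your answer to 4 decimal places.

Rank carbon: 5, 2, 1, 3, 4
Rank hardness: 3, 4, 5, 1, 2
d = rank(carbon) − rank(hardness): 2, -2, -4, 2, 2; Σd² = 32
ρ = 1 − 6Σd² / [n(n²−1)] = 1 − 6×32 / (5×24) = 1 − 192/120 ≈ -0.6000

-0.6000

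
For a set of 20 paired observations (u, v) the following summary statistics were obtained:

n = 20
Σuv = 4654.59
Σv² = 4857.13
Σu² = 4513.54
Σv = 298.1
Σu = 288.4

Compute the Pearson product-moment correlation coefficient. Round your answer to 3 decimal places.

r = (nΣuv − ΣuΣv) / √[(nΣu² − (Σu)²)(nΣv² − (Σv)²)]
Numerator: 20×4654.59 − 288.4×298.1 = 7119.76
Denominator: √[(90270.8 − 83174.56)(97142.6 − 88863.61)] = √[7096.24 × 8278.99] = 7664.8353
r = 7119.76 / 7664.8353 ≈ 0.929

0.929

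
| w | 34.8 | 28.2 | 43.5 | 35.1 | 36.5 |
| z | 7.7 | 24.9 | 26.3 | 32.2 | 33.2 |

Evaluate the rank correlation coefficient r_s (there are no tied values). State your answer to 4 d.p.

Rank w: 2, 1, 5, 3, 4
Rank z: 1, 2, 3, 4, 5
d = rank(w) − rank(z): 1, -1, 2, -1, -1; Σd² = 8
ρ = 1 − 6Σd² / [n(n²−1)] = 1 − 6×8 / (5×24) = 1 − 48/120 ≈ 0.6000

0.6000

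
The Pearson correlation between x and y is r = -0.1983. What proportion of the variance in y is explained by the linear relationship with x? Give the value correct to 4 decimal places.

0.0393

r² = (-0.1983)² = 0.0393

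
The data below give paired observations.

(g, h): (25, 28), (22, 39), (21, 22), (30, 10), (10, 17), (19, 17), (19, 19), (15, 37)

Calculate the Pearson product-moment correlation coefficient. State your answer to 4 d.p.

n = 8, Σg = 161, Σh = 189, Σg² = 3497, Σh² = 5197, Σgh = 3729
nΣgh − ΣgΣh = 29832 − 30429 = -597
nΣg² − (Σg)² = 27976 − 25921 = 2055; nΣh² − (Σh)² = 41576 − 35721 = 5855
r = -597 / √(2055 × 5855) = -597 / 3468.7209 ≈ -0.1721

-0.1721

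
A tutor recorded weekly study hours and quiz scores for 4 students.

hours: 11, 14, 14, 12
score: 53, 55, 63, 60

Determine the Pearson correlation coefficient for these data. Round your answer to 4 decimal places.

0.4737

n = 4, Σx = 51, Σy = 231, Σx² = 657, Σy² = 13403, Σxy = 2955
nΣxy − ΣxΣy = 11820 − 11781 = 39
nΣx² − (Σx)² = 2628 − 2601 = 27; nΣy² − (Σy)² = 53612 − 53361 = 251
r = 39 / √(27 × 251) = 39 / 82.3225 ≈ 0.4737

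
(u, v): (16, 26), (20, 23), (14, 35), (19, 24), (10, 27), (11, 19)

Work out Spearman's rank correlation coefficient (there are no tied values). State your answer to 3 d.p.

Rank u: 4, 6, 3, 5, 1, 2
Rank v: 4, 2, 6, 3, 5, 1
d = rank(u) − rank(v): 0, 4, -3, 2, -4, 1; Σd² = 46
ρ = 1 − 6Σd² / [n(n²−1)] = 1 − 6×46 / (6×35) = 1 − 276/210 ≈ -0.314

-0.314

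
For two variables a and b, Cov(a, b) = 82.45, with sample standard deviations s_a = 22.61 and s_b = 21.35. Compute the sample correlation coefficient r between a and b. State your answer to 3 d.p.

0.171

r = Cov(a,b) / (s_a · s_b) = 82.45 / (22.61 × 21.35)
  = 82.45 / 482.7235 ≈ 0.171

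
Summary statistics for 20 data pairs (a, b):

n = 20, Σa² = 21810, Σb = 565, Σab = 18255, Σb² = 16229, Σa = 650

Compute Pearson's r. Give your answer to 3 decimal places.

r = (nΣab − ΣaΣb) / √[(nΣa² − (Σa)²)(nΣb² − (Σb)²)]
Numerator: 20×18255 − 650×565 = -2150
Denominator: √[(436200 − 422500)(324580 − 319225)] = √[13700 × 5355] = 8565.2496
r = -2150 / 8565.2496 ≈ -0.251

-0.251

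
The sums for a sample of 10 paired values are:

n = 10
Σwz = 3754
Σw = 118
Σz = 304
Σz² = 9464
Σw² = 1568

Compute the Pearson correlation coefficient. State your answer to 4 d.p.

r = (nΣwz − ΣwΣz) / √[(nΣw² − (Σw)²)(nΣz² − (Σz)²)]
Numerator: 10×3754 − 118×304 = 1668
Denominator: √[(15680 − 13924)(94640 − 92416)] = √[1756 × 2224] = 1976.1943
r = 1668 / 1976.1943 ≈ 0.8440

0.8440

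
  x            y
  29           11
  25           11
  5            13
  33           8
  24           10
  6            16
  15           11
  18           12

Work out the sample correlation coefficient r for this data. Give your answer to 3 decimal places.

-0.851

n = 8, Σx = 155, Σy = 92, Σx² = 3741, Σy² = 1096, Σxy = 1640
nΣxy − ΣxΣy = 13120 − 14260 = -1140
nΣx² − (Σx)² = 29928 − 24025 = 5903; nΣy² − (Σy)² = 8768 − 8464 = 304
r = -1140 / √(5903 × 304) = -1140 / 1339.5940 ≈ -0.851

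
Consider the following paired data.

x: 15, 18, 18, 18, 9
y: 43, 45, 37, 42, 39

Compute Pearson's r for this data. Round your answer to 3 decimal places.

0.288

n = 5, Σx = 78, Σy = 206, Σx² = 1278, Σy² = 8528, Σxy = 3228
nΣxy − ΣxΣy = 16140 − 16068 = 72
nΣx² − (Σx)² = 6390 − 6084 = 306; nΣy² − (Σy)² = 42640 − 42436 = 204
r = 72 / √(306 × 204) = 72 / 249.8480 ≈ 0.288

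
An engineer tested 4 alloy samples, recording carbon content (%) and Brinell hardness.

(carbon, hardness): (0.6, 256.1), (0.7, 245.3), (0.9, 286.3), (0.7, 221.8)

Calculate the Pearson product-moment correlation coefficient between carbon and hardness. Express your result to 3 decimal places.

n = 4, Σx = 2.9, Σy = 1009.5, Σx² = 2.15, Σy² = 256922.23, Σxy = 738.3
nΣxy − ΣxΣy = 2953.2 − 2927.55 = 25.65
nΣx² − (Σx)² = 8.6 − 8.41 = 0.19; nΣy² − (Σy)² = 1027688.92 − 1019090.25 = 8598.67
r = 25.65 / √(0.19 × 8598.67) = 25.65 / 40.4196 ≈ 0.635

0.635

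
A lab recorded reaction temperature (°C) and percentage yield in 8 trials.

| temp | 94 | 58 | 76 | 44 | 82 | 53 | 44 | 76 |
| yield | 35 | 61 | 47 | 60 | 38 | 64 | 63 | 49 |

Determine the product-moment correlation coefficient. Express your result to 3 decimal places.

-0.947

n = 8, Σx = 527, Σy = 417, Σx² = 37157, Σy² = 22665, Σxy = 26044
nΣxy − ΣxΣy = 208352 − 219759 = -11407
nΣx² − (Σx)² = 297256 − 277729 = 19527; nΣy² − (Σy)² = 181320 − 173889 = 7431
r = -11407 / √(19527 × 7431) = -11407 / 12045.9594 ≈ -0.947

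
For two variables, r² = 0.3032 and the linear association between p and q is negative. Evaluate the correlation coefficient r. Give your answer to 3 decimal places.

|r| = √0.3032 = 0.551
The association is negative, so r = −0.551.

-0.551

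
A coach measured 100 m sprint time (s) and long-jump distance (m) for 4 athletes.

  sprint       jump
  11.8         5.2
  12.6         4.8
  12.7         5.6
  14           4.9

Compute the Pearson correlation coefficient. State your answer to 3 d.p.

-0.334

n = 4, Σx = 51.1, Σy = 20.5, Σx² = 655.29, Σy² = 105.45, Σxy = 261.56
nΣxy − ΣxΣy = 1046.24 − 1047.55 = -1.31
nΣx² − (Σx)² = 2621.16 − 2611.21 = 9.95; nΣy² − (Σy)² = 421.8 − 420.25 = 1.55
r = -1.31 / √(9.95 × 1.55) = -1.31 / 3.9271 ≈ -0.334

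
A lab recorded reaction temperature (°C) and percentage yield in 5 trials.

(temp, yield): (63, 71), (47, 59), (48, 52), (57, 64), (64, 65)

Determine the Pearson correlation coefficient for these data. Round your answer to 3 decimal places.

n = 5, Σx = 279, Σy = 311, Σx² = 15827, Σy² = 19547, Σxy = 17550
nΣxy − ΣxΣy = 87750 − 86769 = 981
nΣx² − (Σx)² = 79135 − 77841 = 1294; nΣy² − (Σy)² = 97735 − 96721 = 1014
r = 981 / √(1294 × 1014) = 981 / 1145.4763 ≈ 0.856

0.856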